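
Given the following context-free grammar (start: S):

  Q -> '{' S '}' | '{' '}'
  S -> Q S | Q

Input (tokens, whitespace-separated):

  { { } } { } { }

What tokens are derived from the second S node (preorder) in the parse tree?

[S [Q { [S [Q { }]] }] [S [Q { }] [S [Q { }]]]]

{ }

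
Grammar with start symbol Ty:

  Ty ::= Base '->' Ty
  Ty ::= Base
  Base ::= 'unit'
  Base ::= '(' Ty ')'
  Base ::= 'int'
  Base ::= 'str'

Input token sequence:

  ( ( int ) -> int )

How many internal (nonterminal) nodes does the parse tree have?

[Ty [Base ( [Ty [Base ( [Ty [Base int]] )] -> [Ty [Base int]]] )]]

8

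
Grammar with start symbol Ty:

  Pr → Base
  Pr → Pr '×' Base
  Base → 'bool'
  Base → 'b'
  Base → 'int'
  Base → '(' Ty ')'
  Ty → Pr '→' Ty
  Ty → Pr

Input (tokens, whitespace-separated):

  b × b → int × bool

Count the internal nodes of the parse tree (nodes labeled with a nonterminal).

[Ty [Pr [Pr [Base b]] × [Base b]] → [Ty [Pr [Pr [Base int]] × [Base bool]]]]

10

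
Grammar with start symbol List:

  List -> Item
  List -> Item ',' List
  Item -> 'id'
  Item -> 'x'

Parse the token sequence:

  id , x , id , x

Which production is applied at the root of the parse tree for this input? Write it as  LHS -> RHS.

[List [Item id] , [List [Item x] , [List [Item id] , [List [Item x]]]]]

List -> Item ',' List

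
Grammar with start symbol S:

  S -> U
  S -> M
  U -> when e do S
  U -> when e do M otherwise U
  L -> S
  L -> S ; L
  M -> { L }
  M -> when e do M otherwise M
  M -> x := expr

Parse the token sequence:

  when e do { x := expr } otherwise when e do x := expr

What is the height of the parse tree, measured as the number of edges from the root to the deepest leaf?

[S [U when e do [M { [L [S [M x := expr]]] }] otherwise [U when e do [S [M x := expr]]]]]

6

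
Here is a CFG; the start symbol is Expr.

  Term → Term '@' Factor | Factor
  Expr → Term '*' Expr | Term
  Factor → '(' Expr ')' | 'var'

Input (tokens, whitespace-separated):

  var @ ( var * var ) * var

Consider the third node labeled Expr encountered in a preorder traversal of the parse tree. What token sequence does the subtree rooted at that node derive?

var

[Expr [Term [Term [Factor var]] @ [Factor ( [Expr [Term [Factor var]] * [Expr [Term [Factor var]]]] )]] * [Expr [Term [Factor var]]]]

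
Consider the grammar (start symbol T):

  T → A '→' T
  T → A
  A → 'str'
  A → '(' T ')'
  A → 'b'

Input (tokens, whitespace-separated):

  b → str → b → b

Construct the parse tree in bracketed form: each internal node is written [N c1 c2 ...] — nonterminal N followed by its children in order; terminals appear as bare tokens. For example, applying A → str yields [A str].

T
A → T
b → T
b → A → T
b → str → T
b → str → A → T
b → str → b → T
b → str → b → A
b → str → b → b

[T [A b] → [T [A str] → [T [A b] → [T [A b]]]]]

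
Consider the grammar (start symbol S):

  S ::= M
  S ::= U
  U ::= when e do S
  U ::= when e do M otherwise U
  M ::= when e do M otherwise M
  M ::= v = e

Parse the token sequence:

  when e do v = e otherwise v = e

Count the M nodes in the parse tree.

[S [M when e do [M v = e] otherwise [M v = e]]]

3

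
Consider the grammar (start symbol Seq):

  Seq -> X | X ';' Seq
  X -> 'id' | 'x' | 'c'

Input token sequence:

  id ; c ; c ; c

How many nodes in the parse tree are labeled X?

[Seq [X id] ; [Seq [X c] ; [Seq [X c] ; [Seq [X c]]]]]

4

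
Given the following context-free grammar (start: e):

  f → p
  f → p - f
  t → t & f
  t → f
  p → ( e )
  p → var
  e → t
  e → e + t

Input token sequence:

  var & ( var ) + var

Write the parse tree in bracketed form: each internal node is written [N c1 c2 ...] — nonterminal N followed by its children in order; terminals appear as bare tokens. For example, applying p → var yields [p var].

e
e + t
t + t
t & f + t
f & f + t
p & f + t
var & f + t
var & p + t
var & ( e ) + t
var & ( t ) + t
var & ( f ) + t
var & ( p ) + t
var & ( var ) + t
var & ( var ) + f
var & ( var ) + p
var & ( var ) + var

[e [e [t [t [f [p var]]] & [f [p ( [e [t [f [p var]]]] )]]]] + [t [f [p var]]]]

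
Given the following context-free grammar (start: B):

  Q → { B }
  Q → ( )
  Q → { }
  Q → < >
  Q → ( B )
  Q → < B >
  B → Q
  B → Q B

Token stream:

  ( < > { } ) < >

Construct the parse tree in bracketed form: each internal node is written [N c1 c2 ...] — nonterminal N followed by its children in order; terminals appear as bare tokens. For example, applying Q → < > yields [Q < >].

B
Q B
( B ) B
( Q B ) B
( < > B ) B
( < > Q ) B
( < > { } ) B
( < > { } ) Q
( < > { } ) < >

[B [Q ( [B [Q < >] [B [Q { }]]] )] [B [Q < >]]]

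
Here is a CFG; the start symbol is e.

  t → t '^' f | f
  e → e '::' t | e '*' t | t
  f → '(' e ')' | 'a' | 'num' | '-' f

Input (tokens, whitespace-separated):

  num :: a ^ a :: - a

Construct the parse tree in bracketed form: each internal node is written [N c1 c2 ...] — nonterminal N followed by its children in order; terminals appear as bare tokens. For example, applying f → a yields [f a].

e
e :: t
e :: t :: t
t :: t :: t
f :: t :: t
num :: t :: t
num :: t ^ f :: t
num :: f ^ f :: t
num :: a ^ f :: t
num :: a ^ a :: t
num :: a ^ a :: f
num :: a ^ a :: - f
num :: a ^ a :: - a

[e [e [e [t [f num]]] :: [t [t [f a]] ^ [f a]]] :: [t [f - [f a]]]]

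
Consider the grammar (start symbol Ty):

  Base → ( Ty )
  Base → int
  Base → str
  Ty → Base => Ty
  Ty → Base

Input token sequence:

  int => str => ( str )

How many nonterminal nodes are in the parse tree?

8

[Ty [Base int] => [Ty [Base str] => [Ty [Base ( [Ty [Base str]] )]]]]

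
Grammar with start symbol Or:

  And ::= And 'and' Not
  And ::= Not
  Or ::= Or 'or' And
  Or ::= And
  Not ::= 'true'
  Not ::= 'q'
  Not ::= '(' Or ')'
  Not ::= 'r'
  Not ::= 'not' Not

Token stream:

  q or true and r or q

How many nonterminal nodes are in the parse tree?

[Or [Or [Or [And [Not q]]] or [And [And [Not true]] and [Not r]]] or [And [Not q]]]

11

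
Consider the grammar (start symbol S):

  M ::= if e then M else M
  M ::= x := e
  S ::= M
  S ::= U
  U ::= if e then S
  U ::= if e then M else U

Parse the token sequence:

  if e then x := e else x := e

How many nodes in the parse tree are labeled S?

1

[S [M if e then [M x := e] else [M x := e]]]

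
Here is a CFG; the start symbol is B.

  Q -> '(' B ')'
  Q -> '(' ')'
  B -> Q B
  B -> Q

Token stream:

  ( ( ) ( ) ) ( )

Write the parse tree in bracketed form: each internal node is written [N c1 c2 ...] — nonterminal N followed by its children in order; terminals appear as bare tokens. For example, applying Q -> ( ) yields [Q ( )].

[B [Q ( [B [Q ( )] [B [Q ( )]]] )] [B [Q ( )]]]

B
Q B
( B ) B
( Q B ) B
( ( ) B ) B
( ( ) Q ) B
( ( ) ( ) ) B
( ( ) ( ) ) Q
( ( ) ( ) ) ( )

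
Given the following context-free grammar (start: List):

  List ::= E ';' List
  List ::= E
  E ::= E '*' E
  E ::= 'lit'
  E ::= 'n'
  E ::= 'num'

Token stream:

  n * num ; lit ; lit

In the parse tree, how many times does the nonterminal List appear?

3

[List [E [E n] * [E num]] ; [List [E lit] ; [List [E lit]]]]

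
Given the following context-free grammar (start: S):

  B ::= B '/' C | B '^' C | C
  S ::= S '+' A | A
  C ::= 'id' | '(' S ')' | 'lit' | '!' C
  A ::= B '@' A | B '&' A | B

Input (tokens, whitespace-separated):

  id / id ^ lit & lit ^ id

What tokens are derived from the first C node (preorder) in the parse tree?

id

[S [A [B [B [B [C id]] / [C id]] ^ [C lit]] & [A [B [B [C lit]] ^ [C id]]]]]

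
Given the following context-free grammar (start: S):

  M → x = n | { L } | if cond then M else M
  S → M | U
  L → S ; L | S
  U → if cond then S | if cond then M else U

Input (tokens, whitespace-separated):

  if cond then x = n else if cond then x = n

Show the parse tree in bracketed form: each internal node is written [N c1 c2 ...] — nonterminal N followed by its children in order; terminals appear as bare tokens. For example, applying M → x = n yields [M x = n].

[S [U if cond then [M x = n] else [U if cond then [S [M x = n]]]]]

S
U
if cond then M else U
if cond then x = n else U
if cond then x = n else if cond then S
if cond then x = n else if cond then M
if cond then x = n else if cond then x = n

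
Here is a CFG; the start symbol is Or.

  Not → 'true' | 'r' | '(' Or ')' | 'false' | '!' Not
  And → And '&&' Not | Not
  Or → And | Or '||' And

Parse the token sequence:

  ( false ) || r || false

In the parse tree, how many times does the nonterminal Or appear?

4

[Or [Or [Or [And [Not ( [Or [And [Not false]]] )]]] || [And [Not r]]] || [And [Not false]]]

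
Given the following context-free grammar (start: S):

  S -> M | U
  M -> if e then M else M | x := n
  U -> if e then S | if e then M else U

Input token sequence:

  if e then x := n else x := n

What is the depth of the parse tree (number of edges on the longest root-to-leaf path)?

[S [M if e then [M x := n] else [M x := n]]]

3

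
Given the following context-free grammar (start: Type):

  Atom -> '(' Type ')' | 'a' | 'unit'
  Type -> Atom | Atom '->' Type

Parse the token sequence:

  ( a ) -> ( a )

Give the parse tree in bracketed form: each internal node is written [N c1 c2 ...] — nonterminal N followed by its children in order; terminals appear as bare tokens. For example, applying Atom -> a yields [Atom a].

Type
Atom -> Type
( Type ) -> Type
( Atom ) -> Type
( a ) -> Type
( a ) -> Atom
( a ) -> ( Type )
( a ) -> ( Atom )
( a ) -> ( a )

[Type [Atom ( [Type [Atom a]] )] -> [Type [Atom ( [Type [Atom a]] )]]]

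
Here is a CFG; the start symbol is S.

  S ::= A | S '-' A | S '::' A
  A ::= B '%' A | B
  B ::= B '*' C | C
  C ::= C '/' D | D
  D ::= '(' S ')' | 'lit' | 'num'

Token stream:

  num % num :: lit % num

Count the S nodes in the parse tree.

2

[S [S [A [B [C [D num]]] % [A [B [C [D num]]]]]] :: [A [B [C [D lit]]] % [A [B [C [D num]]]]]]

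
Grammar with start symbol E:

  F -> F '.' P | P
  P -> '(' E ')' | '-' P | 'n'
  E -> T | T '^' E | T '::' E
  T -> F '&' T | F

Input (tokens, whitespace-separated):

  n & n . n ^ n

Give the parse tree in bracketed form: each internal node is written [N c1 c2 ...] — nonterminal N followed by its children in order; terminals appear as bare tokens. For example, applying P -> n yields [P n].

E
T ^ E
F & T ^ E
P & T ^ E
n & T ^ E
n & F ^ E
n & F . P ^ E
n & P . P ^ E
n & n . P ^ E
n & n . n ^ E
n & n . n ^ T
n & n . n ^ F
n & n . n ^ P
n & n . n ^ n

[E [T [F [P n]] & [T [F [F [P n]] . [P n]]]] ^ [E [T [F [P n]]]]]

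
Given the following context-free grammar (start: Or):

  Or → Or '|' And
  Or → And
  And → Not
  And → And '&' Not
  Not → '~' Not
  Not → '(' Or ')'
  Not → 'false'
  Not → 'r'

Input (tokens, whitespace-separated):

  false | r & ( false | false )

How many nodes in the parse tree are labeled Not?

5

[Or [Or [And [Not false]]] | [And [And [Not r]] & [Not ( [Or [Or [And [Not false]]] | [And [Not false]]] )]]]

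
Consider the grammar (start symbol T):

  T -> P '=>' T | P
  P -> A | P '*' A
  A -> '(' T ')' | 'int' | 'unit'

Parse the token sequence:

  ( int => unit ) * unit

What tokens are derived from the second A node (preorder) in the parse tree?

[T [P [P [A ( [T [P [A int]] => [T [P [A unit]]]] )]] * [A unit]]]

int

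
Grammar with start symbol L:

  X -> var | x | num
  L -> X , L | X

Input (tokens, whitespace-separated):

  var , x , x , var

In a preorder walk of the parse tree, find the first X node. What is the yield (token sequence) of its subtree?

[L [X var] , [L [X x] , [L [X x] , [L [X var]]]]]

var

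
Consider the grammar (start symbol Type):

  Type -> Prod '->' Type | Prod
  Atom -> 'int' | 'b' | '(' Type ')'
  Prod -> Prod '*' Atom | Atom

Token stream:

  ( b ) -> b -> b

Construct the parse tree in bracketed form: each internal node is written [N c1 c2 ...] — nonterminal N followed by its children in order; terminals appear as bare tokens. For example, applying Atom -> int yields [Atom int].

Type
Prod -> Type
Atom -> Type
( Type ) -> Type
( Prod ) -> Type
( Atom ) -> Type
( b ) -> Type
( b ) -> Prod -> Type
( b ) -> Atom -> Type
( b ) -> b -> Type
( b ) -> b -> Prod
( b ) -> b -> Atom
( b ) -> b -> b

[Type [Prod [Atom ( [Type [Prod [Atom b]]] )]] -> [Type [Prod [Atom b]] -> [Type [Prod [Atom b]]]]]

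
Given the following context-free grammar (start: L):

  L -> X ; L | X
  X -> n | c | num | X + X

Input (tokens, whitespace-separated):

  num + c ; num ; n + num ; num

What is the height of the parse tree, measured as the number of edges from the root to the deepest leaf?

[L [X [X num] + [X c]] ; [L [X num] ; [L [X [X n] + [X num]] ; [L [X num]]]]]

5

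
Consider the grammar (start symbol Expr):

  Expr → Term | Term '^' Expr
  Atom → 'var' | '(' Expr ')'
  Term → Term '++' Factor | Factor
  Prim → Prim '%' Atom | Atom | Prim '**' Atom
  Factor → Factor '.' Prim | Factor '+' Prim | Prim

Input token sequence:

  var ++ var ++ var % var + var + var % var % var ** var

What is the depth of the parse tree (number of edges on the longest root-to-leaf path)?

[Expr [Term [Term [Term [Factor [Prim [Atom var]]]] ++ [Factor [Prim [Atom var]]]] ++ [Factor [Factor [Factor [Prim [Prim [Atom var]] % [Atom var]]] + [Prim [Atom var]]] + [Prim [Prim [Prim [Prim [Atom var]] % [Atom var]] % [Atom var]] ** [Atom var]]]]]

8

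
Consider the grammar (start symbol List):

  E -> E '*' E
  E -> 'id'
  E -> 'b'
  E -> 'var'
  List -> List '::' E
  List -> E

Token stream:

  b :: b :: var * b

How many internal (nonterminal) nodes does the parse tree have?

8

[List [List [List [E b]] :: [E b]] :: [E [E var] * [E b]]]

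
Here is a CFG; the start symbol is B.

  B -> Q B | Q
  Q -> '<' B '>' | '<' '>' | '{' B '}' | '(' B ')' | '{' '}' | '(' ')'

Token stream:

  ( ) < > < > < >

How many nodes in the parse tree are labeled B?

4

[B [Q ( )] [B [Q < >] [B [Q < >] [B [Q < >]]]]]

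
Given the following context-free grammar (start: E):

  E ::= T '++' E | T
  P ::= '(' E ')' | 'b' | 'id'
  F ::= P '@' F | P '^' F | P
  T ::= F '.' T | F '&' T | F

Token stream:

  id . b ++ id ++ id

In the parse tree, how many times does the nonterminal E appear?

[E [T [F [P id]] . [T [F [P b]]]] ++ [E [T [F [P id]]] ++ [E [T [F [P id]]]]]]

3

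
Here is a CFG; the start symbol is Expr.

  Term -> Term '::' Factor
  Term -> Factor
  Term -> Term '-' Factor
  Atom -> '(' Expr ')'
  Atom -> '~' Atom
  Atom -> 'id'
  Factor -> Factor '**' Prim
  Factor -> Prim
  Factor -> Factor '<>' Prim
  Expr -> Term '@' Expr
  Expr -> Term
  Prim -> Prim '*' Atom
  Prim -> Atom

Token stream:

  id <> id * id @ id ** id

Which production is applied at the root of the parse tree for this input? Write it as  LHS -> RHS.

[Expr [Term [Factor [Factor [Prim [Atom id]]] <> [Prim [Prim [Atom id]] * [Atom id]]]] @ [Expr [Term [Factor [Factor [Prim [Atom id]]] ** [Prim [Atom id]]]]]]

Expr -> Term '@' Expr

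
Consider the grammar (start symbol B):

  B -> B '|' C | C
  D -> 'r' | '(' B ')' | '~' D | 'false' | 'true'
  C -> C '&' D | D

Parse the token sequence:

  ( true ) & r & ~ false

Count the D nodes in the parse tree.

5

[B [C [C [C [D ( [B [C [D true]]] )]] & [D r]] & [D ~ [D false]]]]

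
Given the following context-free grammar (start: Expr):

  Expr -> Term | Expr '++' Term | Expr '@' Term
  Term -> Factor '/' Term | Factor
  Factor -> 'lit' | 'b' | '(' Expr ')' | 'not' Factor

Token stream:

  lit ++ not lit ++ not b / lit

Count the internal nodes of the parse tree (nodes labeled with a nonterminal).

13

[Expr [Expr [Expr [Term [Factor lit]]] ++ [Term [Factor not [Factor lit]]]] ++ [Term [Factor not [Factor b]] / [Term [Factor lit]]]]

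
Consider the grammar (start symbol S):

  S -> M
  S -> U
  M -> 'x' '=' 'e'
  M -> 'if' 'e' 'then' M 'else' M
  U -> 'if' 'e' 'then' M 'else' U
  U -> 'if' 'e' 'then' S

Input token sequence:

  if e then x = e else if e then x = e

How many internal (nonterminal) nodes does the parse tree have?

[S [U if e then [M x = e] else [U if e then [S [M x = e]]]]]

6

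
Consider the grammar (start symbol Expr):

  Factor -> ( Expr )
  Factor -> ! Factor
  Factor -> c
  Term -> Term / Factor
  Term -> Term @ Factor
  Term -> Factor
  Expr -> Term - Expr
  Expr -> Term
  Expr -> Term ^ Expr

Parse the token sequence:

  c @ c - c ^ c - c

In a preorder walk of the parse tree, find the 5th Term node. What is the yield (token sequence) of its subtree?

[Expr [Term [Term [Factor c]] @ [Factor c]] - [Expr [Term [Factor c]] ^ [Expr [Term [Factor c]] - [Expr [Term [Factor c]]]]]]

c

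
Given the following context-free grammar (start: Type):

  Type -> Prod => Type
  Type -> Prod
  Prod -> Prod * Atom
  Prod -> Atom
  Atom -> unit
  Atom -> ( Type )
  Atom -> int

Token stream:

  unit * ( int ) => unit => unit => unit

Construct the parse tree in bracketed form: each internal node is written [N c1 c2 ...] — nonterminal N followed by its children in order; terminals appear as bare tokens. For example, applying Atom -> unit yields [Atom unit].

[Type [Prod [Prod [Atom unit]] * [Atom ( [Type [Prod [Atom int]]] )]] => [Type [Prod [Atom unit]] => [Type [Prod [Atom unit]] => [Type [Prod [Atom unit]]]]]]

Type
Prod => Type
Prod * Atom => Type
Atom * Atom => Type
unit * Atom => Type
unit * ( Type ) => Type
unit * ( Prod ) => Type
unit * ( Atom ) => Type
unit * ( int ) => Type
unit * ( int ) => Prod => Type
unit * ( int ) => Atom => Type
unit * ( int ) => unit => Type
unit * ( int ) => unit => Prod => Type
unit * ( int ) => unit => Atom => Type
unit * ( int ) => unit => unit => Type
unit * ( int ) => unit => unit => Prod
unit * ( int ) => unit => unit => Atom
unit * ( int ) => unit => unit => unit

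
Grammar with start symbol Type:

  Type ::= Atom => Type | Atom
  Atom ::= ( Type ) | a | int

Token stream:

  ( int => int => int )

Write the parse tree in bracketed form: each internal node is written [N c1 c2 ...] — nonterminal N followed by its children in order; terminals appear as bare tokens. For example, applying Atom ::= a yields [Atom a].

Type
Atom
( Type )
( Atom => Type )
( int => Type )
( int => Atom => Type )
( int => int => Type )
( int => int => Atom )
( int => int => int )

[Type [Atom ( [Type [Atom int] => [Type [Atom int] => [Type [Atom int]]]] )]]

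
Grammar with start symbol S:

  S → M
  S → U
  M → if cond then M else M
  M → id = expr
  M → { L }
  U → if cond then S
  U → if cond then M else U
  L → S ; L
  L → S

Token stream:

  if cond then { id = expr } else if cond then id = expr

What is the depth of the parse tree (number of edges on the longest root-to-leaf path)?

6

[S [U if cond then [M { [L [S [M id = expr]]] }] else [U if cond then [S [M id = expr]]]]]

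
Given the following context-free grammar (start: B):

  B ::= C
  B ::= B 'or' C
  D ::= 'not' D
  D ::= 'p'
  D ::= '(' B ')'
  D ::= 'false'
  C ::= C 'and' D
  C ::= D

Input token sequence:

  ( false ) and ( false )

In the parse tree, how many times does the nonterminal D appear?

4

[B [C [C [D ( [B [C [D false]]] )]] and [D ( [B [C [D false]]] )]]]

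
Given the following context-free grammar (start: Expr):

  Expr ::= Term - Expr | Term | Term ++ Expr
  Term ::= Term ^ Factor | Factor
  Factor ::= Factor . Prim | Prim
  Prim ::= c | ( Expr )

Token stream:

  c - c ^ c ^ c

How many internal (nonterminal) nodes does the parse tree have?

[Expr [Term [Factor [Prim c]]] - [Expr [Term [Term [Term [Factor [Prim c]]] ^ [Factor [Prim c]]] ^ [Factor [Prim c]]]]]

14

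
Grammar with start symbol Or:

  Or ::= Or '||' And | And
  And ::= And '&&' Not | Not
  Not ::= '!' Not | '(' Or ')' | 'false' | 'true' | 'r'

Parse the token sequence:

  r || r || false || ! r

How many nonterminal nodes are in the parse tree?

[Or [Or [Or [Or [And [Not r]]] || [And [Not r]]] || [And [Not false]]] || [And [Not ! [Not r]]]]

13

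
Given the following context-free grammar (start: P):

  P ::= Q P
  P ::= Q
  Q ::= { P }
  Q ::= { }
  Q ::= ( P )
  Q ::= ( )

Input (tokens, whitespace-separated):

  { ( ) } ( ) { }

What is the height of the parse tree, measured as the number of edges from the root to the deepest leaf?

4

[P [Q { [P [Q ( )]] }] [P [Q ( )] [P [Q { }]]]]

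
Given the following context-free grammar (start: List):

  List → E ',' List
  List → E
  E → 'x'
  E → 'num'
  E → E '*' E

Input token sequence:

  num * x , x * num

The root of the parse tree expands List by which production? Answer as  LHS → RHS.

[List [E [E num] * [E x]] , [List [E [E x] * [E num]]]]

List → E ',' List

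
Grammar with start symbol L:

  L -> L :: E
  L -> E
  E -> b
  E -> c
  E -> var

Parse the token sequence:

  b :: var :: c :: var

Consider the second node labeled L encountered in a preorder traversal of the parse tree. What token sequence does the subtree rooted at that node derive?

[L [L [L [L [E b]] :: [E var]] :: [E c]] :: [E var]]

b :: var :: c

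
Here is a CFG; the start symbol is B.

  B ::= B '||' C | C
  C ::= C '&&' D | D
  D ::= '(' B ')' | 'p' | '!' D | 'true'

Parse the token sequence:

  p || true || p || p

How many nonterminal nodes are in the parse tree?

[B [B [B [B [C [D p]]] || [C [D true]]] || [C [D p]]] || [C [D p]]]

12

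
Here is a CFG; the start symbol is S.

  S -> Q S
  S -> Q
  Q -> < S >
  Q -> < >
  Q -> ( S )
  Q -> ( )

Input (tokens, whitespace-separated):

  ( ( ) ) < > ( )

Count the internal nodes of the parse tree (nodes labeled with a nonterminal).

[S [Q ( [S [Q ( )]] )] [S [Q < >] [S [Q ( )]]]]

8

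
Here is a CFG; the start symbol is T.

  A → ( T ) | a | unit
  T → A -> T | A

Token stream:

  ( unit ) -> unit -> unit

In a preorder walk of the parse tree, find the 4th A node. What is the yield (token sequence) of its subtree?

unit

[T [A ( [T [A unit]] )] -> [T [A unit] -> [T [A unit]]]]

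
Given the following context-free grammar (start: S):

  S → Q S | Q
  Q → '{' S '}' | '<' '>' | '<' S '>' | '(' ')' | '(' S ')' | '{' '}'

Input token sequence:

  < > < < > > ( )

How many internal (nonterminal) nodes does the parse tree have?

8

[S [Q < >] [S [Q < [S [Q < >]] >] [S [Q ( )]]]]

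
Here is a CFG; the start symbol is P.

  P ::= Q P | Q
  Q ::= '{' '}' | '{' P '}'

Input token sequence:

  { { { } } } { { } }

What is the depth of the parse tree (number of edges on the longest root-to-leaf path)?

[P [Q { [P [Q { [P [Q { }]] }]] }] [P [Q { [P [Q { }]] }]]]

6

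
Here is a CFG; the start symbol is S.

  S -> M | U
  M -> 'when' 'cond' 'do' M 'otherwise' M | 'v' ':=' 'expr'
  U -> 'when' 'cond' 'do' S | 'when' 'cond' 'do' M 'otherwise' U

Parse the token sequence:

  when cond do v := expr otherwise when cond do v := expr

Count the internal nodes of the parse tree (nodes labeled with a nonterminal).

[S [U when cond do [M v := expr] otherwise [U when cond do [S [M v := expr]]]]]

6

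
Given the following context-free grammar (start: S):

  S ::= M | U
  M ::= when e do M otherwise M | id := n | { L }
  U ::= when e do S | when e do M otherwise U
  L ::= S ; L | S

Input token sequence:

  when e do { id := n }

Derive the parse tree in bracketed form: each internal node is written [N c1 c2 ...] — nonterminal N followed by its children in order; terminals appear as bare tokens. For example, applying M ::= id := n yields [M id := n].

S
U
when e do S
when e do M
when e do { L }
when e do { S }
when e do { M }
when e do { id := n }

[S [U when e do [S [M { [L [S [M id := n]]] }]]]]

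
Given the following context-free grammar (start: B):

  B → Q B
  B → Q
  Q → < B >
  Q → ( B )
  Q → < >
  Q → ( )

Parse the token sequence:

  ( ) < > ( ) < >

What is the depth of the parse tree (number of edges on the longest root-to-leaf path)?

[B [Q ( )] [B [Q < >] [B [Q ( )] [B [Q < >]]]]]

5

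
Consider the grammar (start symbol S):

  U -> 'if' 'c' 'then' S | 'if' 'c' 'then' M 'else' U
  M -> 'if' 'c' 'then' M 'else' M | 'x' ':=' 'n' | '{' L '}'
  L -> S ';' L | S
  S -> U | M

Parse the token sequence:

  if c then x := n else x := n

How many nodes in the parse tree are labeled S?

[S [M if c then [M x := n] else [M x := n]]]

1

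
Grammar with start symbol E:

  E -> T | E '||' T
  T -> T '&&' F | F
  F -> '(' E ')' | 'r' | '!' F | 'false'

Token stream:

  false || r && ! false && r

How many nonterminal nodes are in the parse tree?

[E [E [T [F false]]] || [T [T [T [F r]] && [F ! [F false]]] && [F r]]]

11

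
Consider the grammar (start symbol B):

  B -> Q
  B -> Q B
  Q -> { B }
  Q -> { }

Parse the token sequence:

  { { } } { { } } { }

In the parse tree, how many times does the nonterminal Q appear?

5

[B [Q { [B [Q { }]] }] [B [Q { [B [Q { }]] }] [B [Q { }]]]]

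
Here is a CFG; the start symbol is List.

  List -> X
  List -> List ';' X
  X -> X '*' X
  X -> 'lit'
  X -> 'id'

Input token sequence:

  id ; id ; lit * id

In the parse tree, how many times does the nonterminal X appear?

5

[List [List [List [X id]] ; [X id]] ; [X [X lit] * [X id]]]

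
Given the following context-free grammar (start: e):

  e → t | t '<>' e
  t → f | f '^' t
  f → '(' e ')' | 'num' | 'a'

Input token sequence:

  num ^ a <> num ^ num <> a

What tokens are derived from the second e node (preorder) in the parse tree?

num ^ num <> a

[e [t [f num] ^ [t [f a]]] <> [e [t [f num] ^ [t [f num]]] <> [e [t [f a]]]]]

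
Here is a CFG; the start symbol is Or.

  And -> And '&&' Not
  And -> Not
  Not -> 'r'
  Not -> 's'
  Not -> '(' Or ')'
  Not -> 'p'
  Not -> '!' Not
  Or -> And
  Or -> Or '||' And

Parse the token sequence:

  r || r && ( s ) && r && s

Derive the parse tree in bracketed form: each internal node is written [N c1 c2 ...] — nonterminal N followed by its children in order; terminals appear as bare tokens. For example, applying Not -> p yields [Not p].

Or
Or || And
And || And
Not || And
r || And
r || And && Not
r || And && Not && Not
r || And && Not && Not && Not
r || Not && Not && Not && Not
r || r && Not && Not && Not
r || r && ( Or ) && Not && Not
r || r && ( And ) && Not && Not
r || r && ( Not ) && Not && Not
r || r && ( s ) && Not && Not
r || r && ( s ) && r && Not
r || r && ( s ) && r && s

[Or [Or [And [Not r]]] || [And [And [And [And [Not r]] && [Not ( [Or [And [Not s]]] )]] && [Not r]] && [Not s]]]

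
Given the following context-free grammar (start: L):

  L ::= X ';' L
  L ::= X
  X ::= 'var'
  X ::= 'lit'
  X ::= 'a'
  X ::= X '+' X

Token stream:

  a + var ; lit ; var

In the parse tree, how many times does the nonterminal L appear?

[L [X [X a] + [X var]] ; [L [X lit] ; [L [X var]]]]

3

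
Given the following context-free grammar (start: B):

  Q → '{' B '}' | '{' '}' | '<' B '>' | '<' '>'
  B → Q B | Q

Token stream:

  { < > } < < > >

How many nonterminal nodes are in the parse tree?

[B [Q { [B [Q < >]] }] [B [Q < [B [Q < >]] >]]]

8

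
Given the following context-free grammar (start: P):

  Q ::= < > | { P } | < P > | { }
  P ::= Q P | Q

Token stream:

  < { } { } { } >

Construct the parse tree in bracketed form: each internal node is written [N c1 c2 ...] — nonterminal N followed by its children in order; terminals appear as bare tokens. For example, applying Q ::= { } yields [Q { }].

P
Q
< P >
< Q P >
< { } P >
< { } Q P >
< { } { } P >
< { } { } Q >
< { } { } { } >

[P [Q < [P [Q { }] [P [Q { }] [P [Q { }]]]] >]]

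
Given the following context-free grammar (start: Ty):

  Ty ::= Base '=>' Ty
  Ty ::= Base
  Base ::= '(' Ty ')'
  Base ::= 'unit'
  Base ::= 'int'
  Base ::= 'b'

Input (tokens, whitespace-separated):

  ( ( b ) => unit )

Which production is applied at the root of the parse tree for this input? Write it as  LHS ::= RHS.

Ty ::= Base

[Ty [Base ( [Ty [Base ( [Ty [Base b]] )] => [Ty [Base unit]]] )]]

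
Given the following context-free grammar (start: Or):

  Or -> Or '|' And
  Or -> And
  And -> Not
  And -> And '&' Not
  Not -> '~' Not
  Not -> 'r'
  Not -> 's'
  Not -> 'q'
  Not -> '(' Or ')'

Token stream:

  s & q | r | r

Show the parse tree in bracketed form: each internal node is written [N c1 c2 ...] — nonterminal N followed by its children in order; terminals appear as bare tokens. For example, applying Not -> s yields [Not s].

Or
Or | And
Or | And | And
And | And | And
And & Not | And | And
Not & Not | And | And
s & Not | And | And
s & q | And | And
s & q | Not | And
s & q | r | And
s & q | r | Not
s & q | r | r

[Or [Or [Or [And [And [Not s]] & [Not q]]] | [And [Not r]]] | [And [Not r]]]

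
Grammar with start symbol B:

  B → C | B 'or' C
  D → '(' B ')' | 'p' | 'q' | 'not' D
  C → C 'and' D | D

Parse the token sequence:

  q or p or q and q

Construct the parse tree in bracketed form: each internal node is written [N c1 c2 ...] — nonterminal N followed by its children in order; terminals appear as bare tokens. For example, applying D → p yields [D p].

[B [B [B [C [D q]]] or [C [D p]]] or [C [C [D q]] and [D q]]]

B
B or C
B or C or C
C or C or C
D or C or C
q or C or C
q or D or C
q or p or C
q or p or C and D
q or p or D and D
q or p or q and D
q or p or q and q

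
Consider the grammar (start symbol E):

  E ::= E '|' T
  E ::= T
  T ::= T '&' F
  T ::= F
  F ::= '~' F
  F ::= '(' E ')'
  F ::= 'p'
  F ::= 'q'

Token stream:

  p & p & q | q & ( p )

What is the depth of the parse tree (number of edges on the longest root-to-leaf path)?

6

[E [E [T [T [T [F p]] & [F p]] & [F q]]] | [T [T [F q]] & [F ( [E [T [F p]]] )]]]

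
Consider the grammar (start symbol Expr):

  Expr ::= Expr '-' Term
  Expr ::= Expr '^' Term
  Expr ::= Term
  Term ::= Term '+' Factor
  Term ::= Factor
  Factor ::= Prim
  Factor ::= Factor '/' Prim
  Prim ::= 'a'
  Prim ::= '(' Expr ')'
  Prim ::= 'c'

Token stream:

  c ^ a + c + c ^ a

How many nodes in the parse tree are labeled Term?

[Expr [Expr [Expr [Term [Factor [Prim c]]]] ^ [Term [Term [Term [Factor [Prim a]]] + [Factor [Prim c]]] + [Factor [Prim c]]]] ^ [Term [Factor [Prim a]]]]

5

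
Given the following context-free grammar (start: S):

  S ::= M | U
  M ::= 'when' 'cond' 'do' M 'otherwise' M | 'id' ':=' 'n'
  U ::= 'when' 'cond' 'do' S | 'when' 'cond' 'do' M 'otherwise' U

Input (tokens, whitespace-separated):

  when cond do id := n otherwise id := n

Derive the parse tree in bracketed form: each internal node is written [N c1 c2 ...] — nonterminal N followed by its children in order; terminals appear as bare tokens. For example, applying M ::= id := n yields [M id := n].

[S [M when cond do [M id := n] otherwise [M id := n]]]

S
M
when cond do M otherwise M
when cond do id := n otherwise M
when cond do id := n otherwise id := n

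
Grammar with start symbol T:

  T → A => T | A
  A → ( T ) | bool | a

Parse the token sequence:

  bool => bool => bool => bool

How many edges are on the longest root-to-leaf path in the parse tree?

5

[T [A bool] => [T [A bool] => [T [A bool] => [T [A bool]]]]]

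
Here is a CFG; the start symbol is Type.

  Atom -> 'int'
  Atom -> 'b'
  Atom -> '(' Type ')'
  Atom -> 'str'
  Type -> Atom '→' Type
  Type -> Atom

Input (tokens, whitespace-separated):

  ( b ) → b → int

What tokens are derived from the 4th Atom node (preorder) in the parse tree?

[Type [Atom ( [Type [Atom b]] )] → [Type [Atom b] → [Type [Atom int]]]]

int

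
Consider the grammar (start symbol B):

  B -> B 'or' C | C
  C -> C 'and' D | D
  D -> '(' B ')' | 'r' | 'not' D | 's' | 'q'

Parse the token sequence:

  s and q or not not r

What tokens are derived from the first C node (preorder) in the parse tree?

[B [B [C [C [D s]] and [D q]]] or [C [D not [D not [D r]]]]]

s and q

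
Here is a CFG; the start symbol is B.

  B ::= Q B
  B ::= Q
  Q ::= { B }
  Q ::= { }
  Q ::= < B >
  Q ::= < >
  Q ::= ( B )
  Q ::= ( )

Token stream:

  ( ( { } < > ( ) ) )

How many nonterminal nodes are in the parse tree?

10

[B [Q ( [B [Q ( [B [Q { }] [B [Q < >] [B [Q ( )]]]] )]] )]]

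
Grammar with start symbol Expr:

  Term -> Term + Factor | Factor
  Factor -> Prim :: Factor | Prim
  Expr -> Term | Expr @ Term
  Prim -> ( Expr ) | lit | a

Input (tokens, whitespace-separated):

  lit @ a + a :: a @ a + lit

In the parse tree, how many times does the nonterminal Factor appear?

[Expr [Expr [Expr [Term [Factor [Prim lit]]]] @ [Term [Term [Factor [Prim a]]] + [Factor [Prim a] :: [Factor [Prim a]]]]] @ [Term [Term [Factor [Prim a]]] + [Factor [Prim lit]]]]

6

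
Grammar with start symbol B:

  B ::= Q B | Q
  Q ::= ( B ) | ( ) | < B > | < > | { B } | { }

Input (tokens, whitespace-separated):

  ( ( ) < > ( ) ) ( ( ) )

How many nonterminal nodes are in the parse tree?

12

[B [Q ( [B [Q ( )] [B [Q < >] [B [Q ( )]]]] )] [B [Q ( [B [Q ( )]] )]]]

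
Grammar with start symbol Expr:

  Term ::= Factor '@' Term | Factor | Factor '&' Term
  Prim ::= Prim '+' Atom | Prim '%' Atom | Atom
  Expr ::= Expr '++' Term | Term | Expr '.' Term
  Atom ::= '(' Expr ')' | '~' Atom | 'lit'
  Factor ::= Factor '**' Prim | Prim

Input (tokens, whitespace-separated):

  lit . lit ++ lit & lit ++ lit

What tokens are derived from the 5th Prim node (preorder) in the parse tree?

lit

[Expr [Expr [Expr [Expr [Term [Factor [Prim [Atom lit]]]]] . [Term [Factor [Prim [Atom lit]]]]] ++ [Term [Factor [Prim [Atom lit]]] & [Term [Factor [Prim [Atom lit]]]]]] ++ [Term [Factor [Prim [Atom lit]]]]]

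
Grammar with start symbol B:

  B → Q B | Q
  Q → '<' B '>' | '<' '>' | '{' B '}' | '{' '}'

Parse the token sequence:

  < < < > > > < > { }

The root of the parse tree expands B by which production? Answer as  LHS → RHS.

B → Q B

[B [Q < [B [Q < [B [Q < >]] >]] >] [B [Q < >] [B [Q { }]]]]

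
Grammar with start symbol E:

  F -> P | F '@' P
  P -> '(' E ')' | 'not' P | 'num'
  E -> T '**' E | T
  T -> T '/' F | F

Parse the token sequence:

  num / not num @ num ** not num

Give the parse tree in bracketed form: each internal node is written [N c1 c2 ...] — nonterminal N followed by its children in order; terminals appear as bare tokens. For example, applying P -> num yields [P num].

E
T ** E
T / F ** E
F / F ** E
P / F ** E
num / F ** E
num / F @ P ** E
num / P @ P ** E
num / not P @ P ** E
num / not num @ P ** E
num / not num @ num ** E
num / not num @ num ** T
num / not num @ num ** F
num / not num @ num ** P
num / not num @ num ** not P
num / not num @ num ** not num

[E [T [T [F [P num]]] / [F [F [P not [P num]]] @ [P num]]] ** [E [T [F [P not [P num]]]]]]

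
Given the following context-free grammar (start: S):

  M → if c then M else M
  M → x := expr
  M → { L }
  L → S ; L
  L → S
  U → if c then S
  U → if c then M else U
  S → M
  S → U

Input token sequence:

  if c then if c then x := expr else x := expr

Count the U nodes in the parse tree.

1

[S [U if c then [S [M if c then [M x := expr] else [M x := expr]]]]]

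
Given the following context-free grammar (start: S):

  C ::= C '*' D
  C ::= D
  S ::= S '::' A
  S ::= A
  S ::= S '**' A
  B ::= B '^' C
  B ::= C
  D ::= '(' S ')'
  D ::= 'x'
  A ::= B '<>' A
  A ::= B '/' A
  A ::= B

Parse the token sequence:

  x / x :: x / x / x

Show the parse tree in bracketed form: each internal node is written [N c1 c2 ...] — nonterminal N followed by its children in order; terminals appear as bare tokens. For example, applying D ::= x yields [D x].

[S [S [A [B [C [D x]]] / [A [B [C [D x]]]]]] :: [A [B [C [D x]]] / [A [B [C [D x]]] / [A [B [C [D x]]]]]]]

S
S :: A
A :: A
B / A :: A
C / A :: A
D / A :: A
x / A :: A
x / B :: A
x / C :: A
x / D :: A
x / x :: A
x / x :: B / A
x / x :: C / A
x / x :: D / A
x / x :: x / A
x / x :: x / B / A
x / x :: x / C / A
x / x :: x / D / A
x / x :: x / x / A
x / x :: x / x / B
x / x :: x / x / C
x / x :: x / x / D
x / x :: x / x / x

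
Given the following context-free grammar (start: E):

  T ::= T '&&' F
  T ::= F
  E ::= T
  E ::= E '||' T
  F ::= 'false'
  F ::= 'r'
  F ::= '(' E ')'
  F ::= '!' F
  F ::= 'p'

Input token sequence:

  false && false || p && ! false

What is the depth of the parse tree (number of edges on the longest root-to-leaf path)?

5

[E [E [T [T [F false]] && [F false]]] || [T [T [F p]] && [F ! [F false]]]]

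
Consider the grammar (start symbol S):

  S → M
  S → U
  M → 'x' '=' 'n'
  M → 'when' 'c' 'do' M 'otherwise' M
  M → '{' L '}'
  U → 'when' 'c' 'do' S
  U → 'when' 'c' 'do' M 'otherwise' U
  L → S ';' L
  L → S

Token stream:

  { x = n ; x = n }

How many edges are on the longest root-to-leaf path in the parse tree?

[S [M { [L [S [M x = n]] ; [L [S [M x = n]]]] }]]

6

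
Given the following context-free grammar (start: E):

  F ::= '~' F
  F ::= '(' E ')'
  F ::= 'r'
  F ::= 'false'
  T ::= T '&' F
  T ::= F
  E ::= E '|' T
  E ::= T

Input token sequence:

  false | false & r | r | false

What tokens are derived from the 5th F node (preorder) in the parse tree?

false

[E [E [E [E [T [F false]]] | [T [T [F false]] & [F r]]] | [T [F r]]] | [T [F false]]]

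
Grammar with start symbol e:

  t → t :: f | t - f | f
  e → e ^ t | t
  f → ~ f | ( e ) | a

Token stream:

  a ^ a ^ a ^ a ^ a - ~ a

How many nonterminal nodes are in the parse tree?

18

[e [e [e [e [e [t [f a]]] ^ [t [f a]]] ^ [t [f a]]] ^ [t [f a]]] ^ [t [t [f a]] - [f ~ [f a]]]]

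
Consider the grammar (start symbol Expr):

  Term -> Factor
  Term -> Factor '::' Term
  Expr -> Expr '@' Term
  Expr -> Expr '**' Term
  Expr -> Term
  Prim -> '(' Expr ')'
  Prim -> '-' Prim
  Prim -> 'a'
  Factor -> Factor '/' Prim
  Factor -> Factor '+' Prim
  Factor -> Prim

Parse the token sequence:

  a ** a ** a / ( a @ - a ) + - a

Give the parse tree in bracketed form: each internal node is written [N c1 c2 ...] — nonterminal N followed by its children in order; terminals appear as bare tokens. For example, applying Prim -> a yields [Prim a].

[Expr [Expr [Expr [Term [Factor [Prim a]]]] ** [Term [Factor [Prim a]]]] ** [Term [Factor [Factor [Factor [Prim a]] / [Prim ( [Expr [Expr [Term [Factor [Prim a]]]] @ [Term [Factor [Prim - [Prim a]]]]] )]] + [Prim - [Prim a]]]]]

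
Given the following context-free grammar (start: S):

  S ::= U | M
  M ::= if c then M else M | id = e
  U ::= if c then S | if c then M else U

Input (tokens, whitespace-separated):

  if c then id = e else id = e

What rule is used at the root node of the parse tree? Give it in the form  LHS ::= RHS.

[S [M if c then [M id = e] else [M id = e]]]

S ::= M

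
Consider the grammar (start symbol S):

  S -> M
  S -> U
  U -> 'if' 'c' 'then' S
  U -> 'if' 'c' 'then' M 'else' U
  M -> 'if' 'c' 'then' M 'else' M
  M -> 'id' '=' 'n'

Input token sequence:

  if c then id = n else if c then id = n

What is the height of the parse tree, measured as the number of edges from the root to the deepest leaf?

[S [U if c then [M id = n] else [U if c then [S [M id = n]]]]]

5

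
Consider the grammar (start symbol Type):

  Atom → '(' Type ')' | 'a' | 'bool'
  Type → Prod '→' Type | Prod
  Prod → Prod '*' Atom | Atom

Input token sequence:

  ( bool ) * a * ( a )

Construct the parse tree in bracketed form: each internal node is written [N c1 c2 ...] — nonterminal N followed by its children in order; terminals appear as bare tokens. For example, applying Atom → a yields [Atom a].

[Type [Prod [Prod [Prod [Atom ( [Type [Prod [Atom bool]]] )]] * [Atom a]] * [Atom ( [Type [Prod [Atom a]]] )]]]

Type
Prod
Prod * Atom
Prod * Atom * Atom
Atom * Atom * Atom
( Type ) * Atom * Atom
( Prod ) * Atom * Atom
( Atom ) * Atom * Atom
( bool ) * Atom * Atom
( bool ) * a * Atom
( bool ) * a * ( Type )
( bool ) * a * ( Prod )
( bool ) * a * ( Atom )
( bool ) * a * ( a )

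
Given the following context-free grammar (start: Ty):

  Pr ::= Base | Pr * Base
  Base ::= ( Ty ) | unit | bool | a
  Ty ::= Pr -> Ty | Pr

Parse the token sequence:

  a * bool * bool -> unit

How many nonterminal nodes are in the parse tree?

10

[Ty [Pr [Pr [Pr [Base a]] * [Base bool]] * [Base bool]] -> [Ty [Pr [Base unit]]]]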